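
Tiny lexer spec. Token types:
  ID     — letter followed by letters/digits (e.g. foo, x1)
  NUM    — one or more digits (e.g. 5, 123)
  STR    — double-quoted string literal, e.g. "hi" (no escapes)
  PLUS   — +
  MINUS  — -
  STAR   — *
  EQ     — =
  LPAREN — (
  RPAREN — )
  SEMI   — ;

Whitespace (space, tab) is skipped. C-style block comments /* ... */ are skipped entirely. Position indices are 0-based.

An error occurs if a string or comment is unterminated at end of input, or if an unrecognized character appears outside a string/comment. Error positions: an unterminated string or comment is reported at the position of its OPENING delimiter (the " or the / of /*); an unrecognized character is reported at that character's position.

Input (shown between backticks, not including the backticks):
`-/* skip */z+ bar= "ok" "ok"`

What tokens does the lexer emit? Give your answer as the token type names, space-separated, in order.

pos=0: emit MINUS '-'
pos=1: enter COMMENT mode (saw '/*')
exit COMMENT mode (now at pos=11)
pos=11: emit ID 'z' (now at pos=12)
pos=12: emit PLUS '+'
pos=14: emit ID 'bar' (now at pos=17)
pos=17: emit EQ '='
pos=19: enter STRING mode
pos=19: emit STR "ok" (now at pos=23)
pos=24: enter STRING mode
pos=24: emit STR "ok" (now at pos=28)
DONE. 7 tokens: [MINUS, ID, PLUS, ID, EQ, STR, STR]

Answer: MINUS ID PLUS ID EQ STR STR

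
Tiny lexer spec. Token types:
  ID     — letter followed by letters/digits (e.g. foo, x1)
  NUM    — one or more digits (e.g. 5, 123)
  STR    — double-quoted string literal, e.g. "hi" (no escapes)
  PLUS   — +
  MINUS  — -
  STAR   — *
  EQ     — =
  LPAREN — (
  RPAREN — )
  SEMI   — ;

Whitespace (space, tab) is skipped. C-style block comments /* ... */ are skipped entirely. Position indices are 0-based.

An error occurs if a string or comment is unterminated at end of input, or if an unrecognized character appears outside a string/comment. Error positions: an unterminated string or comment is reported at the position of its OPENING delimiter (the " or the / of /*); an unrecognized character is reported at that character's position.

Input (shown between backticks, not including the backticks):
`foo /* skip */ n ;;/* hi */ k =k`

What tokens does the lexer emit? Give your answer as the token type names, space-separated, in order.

pos=0: emit ID 'foo' (now at pos=3)
pos=4: enter COMMENT mode (saw '/*')
exit COMMENT mode (now at pos=14)
pos=15: emit ID 'n' (now at pos=16)
pos=17: emit SEMI ';'
pos=18: emit SEMI ';'
pos=19: enter COMMENT mode (saw '/*')
exit COMMENT mode (now at pos=27)
pos=28: emit ID 'k' (now at pos=29)
pos=30: emit EQ '='
pos=31: emit ID 'k' (now at pos=32)
DONE. 7 tokens: [ID, ID, SEMI, SEMI, ID, EQ, ID]

Answer: ID ID SEMI SEMI ID EQ ID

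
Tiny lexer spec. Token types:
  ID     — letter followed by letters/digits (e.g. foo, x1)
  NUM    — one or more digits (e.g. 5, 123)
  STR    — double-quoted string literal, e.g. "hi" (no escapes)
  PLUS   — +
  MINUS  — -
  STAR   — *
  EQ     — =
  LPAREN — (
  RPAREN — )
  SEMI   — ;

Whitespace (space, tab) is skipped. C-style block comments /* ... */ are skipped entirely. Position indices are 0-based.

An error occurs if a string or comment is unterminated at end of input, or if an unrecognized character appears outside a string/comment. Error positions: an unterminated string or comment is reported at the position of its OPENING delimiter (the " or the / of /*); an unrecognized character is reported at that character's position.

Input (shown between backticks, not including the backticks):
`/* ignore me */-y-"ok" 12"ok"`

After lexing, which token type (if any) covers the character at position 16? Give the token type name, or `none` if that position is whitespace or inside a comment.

pos=0: enter COMMENT mode (saw '/*')
exit COMMENT mode (now at pos=15)
pos=15: emit MINUS '-'
pos=16: emit ID 'y' (now at pos=17)
pos=17: emit MINUS '-'
pos=18: enter STRING mode
pos=18: emit STR "ok" (now at pos=22)
pos=23: emit NUM '12' (now at pos=25)
pos=25: enter STRING mode
pos=25: emit STR "ok" (now at pos=29)
DONE. 6 tokens: [MINUS, ID, MINUS, STR, NUM, STR]
Position 16: char is 'y' -> ID

Answer: ID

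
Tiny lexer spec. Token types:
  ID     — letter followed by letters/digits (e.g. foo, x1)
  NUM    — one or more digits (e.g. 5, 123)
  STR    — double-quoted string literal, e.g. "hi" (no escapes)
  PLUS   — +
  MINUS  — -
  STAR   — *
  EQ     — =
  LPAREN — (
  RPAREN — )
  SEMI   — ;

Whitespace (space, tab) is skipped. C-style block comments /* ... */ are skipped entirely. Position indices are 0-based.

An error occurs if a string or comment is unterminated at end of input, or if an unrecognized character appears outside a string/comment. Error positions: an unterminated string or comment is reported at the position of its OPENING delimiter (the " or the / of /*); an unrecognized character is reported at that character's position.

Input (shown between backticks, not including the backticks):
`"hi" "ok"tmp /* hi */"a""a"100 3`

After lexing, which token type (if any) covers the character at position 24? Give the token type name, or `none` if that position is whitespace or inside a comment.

Answer: STR

Derivation:
pos=0: enter STRING mode
pos=0: emit STR "hi" (now at pos=4)
pos=5: enter STRING mode
pos=5: emit STR "ok" (now at pos=9)
pos=9: emit ID 'tmp' (now at pos=12)
pos=13: enter COMMENT mode (saw '/*')
exit COMMENT mode (now at pos=21)
pos=21: enter STRING mode
pos=21: emit STR "a" (now at pos=24)
pos=24: enter STRING mode
pos=24: emit STR "a" (now at pos=27)
pos=27: emit NUM '100' (now at pos=30)
pos=31: emit NUM '3' (now at pos=32)
DONE. 7 tokens: [STR, STR, ID, STR, STR, NUM, NUM]
Position 24: char is '"' -> STR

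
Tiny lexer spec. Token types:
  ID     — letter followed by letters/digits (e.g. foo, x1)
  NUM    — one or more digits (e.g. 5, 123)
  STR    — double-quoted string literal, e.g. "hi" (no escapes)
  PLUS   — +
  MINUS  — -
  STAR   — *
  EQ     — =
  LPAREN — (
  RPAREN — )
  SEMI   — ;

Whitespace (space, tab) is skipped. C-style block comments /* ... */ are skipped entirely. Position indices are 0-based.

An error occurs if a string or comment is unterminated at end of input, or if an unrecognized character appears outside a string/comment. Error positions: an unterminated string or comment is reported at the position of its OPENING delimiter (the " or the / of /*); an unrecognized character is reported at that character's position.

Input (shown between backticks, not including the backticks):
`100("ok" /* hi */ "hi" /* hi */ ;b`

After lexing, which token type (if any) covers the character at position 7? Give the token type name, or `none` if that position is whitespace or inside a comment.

Answer: STR

Derivation:
pos=0: emit NUM '100' (now at pos=3)
pos=3: emit LPAREN '('
pos=4: enter STRING mode
pos=4: emit STR "ok" (now at pos=8)
pos=9: enter COMMENT mode (saw '/*')
exit COMMENT mode (now at pos=17)
pos=18: enter STRING mode
pos=18: emit STR "hi" (now at pos=22)
pos=23: enter COMMENT mode (saw '/*')
exit COMMENT mode (now at pos=31)
pos=32: emit SEMI ';'
pos=33: emit ID 'b' (now at pos=34)
DONE. 6 tokens: [NUM, LPAREN, STR, STR, SEMI, ID]
Position 7: char is '"' -> STR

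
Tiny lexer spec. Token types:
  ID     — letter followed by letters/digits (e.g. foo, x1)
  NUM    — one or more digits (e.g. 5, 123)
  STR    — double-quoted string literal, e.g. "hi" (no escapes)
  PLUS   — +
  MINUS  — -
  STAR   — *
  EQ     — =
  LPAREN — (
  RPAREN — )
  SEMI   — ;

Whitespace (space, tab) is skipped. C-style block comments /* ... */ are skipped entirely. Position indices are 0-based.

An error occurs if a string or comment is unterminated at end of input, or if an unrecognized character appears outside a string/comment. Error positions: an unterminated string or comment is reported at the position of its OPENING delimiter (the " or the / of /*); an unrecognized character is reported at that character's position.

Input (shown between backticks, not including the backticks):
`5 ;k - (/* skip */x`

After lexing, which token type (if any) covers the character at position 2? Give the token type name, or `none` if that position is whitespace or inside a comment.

pos=0: emit NUM '5' (now at pos=1)
pos=2: emit SEMI ';'
pos=3: emit ID 'k' (now at pos=4)
pos=5: emit MINUS '-'
pos=7: emit LPAREN '('
pos=8: enter COMMENT mode (saw '/*')
exit COMMENT mode (now at pos=18)
pos=18: emit ID 'x' (now at pos=19)
DONE. 6 tokens: [NUM, SEMI, ID, MINUS, LPAREN, ID]
Position 2: char is ';' -> SEMI

Answer: SEMI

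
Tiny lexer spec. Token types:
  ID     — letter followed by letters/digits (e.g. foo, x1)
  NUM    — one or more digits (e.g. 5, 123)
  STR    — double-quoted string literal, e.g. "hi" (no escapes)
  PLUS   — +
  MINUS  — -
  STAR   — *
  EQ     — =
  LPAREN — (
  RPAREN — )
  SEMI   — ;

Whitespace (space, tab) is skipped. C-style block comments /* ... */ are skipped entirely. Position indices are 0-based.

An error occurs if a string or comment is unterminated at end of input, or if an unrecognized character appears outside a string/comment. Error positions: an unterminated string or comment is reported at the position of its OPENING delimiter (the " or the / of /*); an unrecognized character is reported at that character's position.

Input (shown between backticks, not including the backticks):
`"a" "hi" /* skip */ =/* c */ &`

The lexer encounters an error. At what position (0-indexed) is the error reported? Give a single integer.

pos=0: enter STRING mode
pos=0: emit STR "a" (now at pos=3)
pos=4: enter STRING mode
pos=4: emit STR "hi" (now at pos=8)
pos=9: enter COMMENT mode (saw '/*')
exit COMMENT mode (now at pos=19)
pos=20: emit EQ '='
pos=21: enter COMMENT mode (saw '/*')
exit COMMENT mode (now at pos=28)
pos=29: ERROR — unrecognized char '&'

Answer: 29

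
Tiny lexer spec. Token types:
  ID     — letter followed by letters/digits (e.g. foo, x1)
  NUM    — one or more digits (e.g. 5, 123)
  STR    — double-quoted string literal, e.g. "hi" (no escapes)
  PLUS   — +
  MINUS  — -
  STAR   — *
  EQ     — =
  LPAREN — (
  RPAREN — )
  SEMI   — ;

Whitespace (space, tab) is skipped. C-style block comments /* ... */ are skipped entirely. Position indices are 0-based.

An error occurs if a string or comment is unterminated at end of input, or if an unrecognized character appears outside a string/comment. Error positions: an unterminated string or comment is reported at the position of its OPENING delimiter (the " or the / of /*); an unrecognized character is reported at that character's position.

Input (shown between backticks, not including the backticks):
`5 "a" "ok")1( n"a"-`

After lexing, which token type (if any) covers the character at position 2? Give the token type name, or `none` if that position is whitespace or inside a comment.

pos=0: emit NUM '5' (now at pos=1)
pos=2: enter STRING mode
pos=2: emit STR "a" (now at pos=5)
pos=6: enter STRING mode
pos=6: emit STR "ok" (now at pos=10)
pos=10: emit RPAREN ')'
pos=11: emit NUM '1' (now at pos=12)
pos=12: emit LPAREN '('
pos=14: emit ID 'n' (now at pos=15)
pos=15: enter STRING mode
pos=15: emit STR "a" (now at pos=18)
pos=18: emit MINUS '-'
DONE. 9 tokens: [NUM, STR, STR, RPAREN, NUM, LPAREN, ID, STR, MINUS]
Position 2: char is '"' -> STR

Answer: STR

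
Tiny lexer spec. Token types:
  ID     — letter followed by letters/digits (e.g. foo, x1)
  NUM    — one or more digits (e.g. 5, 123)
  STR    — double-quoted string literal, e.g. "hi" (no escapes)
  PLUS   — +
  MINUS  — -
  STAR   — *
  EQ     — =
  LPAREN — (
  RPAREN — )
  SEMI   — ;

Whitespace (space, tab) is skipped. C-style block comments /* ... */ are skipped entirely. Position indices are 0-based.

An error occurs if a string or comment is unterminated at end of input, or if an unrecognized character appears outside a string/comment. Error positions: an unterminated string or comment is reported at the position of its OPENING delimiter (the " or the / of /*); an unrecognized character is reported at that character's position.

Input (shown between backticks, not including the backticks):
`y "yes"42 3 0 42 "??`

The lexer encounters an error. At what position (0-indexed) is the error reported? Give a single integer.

Answer: 17

Derivation:
pos=0: emit ID 'y' (now at pos=1)
pos=2: enter STRING mode
pos=2: emit STR "yes" (now at pos=7)
pos=7: emit NUM '42' (now at pos=9)
pos=10: emit NUM '3' (now at pos=11)
pos=12: emit NUM '0' (now at pos=13)
pos=14: emit NUM '42' (now at pos=16)
pos=17: enter STRING mode
pos=17: ERROR — unterminated string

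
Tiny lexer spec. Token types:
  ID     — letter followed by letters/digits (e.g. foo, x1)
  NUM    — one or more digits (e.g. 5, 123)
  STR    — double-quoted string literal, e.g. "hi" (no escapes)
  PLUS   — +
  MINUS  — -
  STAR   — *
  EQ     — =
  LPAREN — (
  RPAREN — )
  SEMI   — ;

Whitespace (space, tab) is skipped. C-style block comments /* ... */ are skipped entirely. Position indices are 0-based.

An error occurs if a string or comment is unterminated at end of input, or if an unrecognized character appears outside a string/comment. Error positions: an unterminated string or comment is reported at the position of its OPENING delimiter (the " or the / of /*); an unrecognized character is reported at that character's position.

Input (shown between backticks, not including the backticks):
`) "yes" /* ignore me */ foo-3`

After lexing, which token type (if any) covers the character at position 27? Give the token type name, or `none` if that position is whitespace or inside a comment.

pos=0: emit RPAREN ')'
pos=2: enter STRING mode
pos=2: emit STR "yes" (now at pos=7)
pos=8: enter COMMENT mode (saw '/*')
exit COMMENT mode (now at pos=23)
pos=24: emit ID 'foo' (now at pos=27)
pos=27: emit MINUS '-'
pos=28: emit NUM '3' (now at pos=29)
DONE. 5 tokens: [RPAREN, STR, ID, MINUS, NUM]
Position 27: char is '-' -> MINUS

Answer: MINUS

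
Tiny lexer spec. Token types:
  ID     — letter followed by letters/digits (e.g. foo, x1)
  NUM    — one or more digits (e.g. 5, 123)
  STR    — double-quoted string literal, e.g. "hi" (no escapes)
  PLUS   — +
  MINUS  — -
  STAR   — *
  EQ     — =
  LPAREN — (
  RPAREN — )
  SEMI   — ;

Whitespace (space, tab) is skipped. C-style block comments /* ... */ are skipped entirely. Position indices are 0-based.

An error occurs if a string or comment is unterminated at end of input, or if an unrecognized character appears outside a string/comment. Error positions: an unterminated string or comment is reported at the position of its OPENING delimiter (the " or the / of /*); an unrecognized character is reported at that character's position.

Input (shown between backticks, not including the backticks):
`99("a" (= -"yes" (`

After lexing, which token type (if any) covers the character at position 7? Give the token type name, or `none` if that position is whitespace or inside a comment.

pos=0: emit NUM '99' (now at pos=2)
pos=2: emit LPAREN '('
pos=3: enter STRING mode
pos=3: emit STR "a" (now at pos=6)
pos=7: emit LPAREN '('
pos=8: emit EQ '='
pos=10: emit MINUS '-'
pos=11: enter STRING mode
pos=11: emit STR "yes" (now at pos=16)
pos=17: emit LPAREN '('
DONE. 8 tokens: [NUM, LPAREN, STR, LPAREN, EQ, MINUS, STR, LPAREN]
Position 7: char is '(' -> LPAREN

Answer: LPAREN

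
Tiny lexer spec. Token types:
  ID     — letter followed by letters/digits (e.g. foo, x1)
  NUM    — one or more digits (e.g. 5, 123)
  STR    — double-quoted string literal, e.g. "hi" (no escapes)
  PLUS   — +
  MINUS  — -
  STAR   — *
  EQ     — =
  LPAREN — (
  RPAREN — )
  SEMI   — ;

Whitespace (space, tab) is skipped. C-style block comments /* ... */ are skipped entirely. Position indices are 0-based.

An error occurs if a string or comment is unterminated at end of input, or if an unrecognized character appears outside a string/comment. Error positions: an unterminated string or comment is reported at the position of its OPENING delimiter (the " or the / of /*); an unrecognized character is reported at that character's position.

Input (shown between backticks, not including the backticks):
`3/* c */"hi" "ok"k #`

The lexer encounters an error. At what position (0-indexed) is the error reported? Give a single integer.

Answer: 19

Derivation:
pos=0: emit NUM '3' (now at pos=1)
pos=1: enter COMMENT mode (saw '/*')
exit COMMENT mode (now at pos=8)
pos=8: enter STRING mode
pos=8: emit STR "hi" (now at pos=12)
pos=13: enter STRING mode
pos=13: emit STR "ok" (now at pos=17)
pos=17: emit ID 'k' (now at pos=18)
pos=19: ERROR — unrecognized char '#'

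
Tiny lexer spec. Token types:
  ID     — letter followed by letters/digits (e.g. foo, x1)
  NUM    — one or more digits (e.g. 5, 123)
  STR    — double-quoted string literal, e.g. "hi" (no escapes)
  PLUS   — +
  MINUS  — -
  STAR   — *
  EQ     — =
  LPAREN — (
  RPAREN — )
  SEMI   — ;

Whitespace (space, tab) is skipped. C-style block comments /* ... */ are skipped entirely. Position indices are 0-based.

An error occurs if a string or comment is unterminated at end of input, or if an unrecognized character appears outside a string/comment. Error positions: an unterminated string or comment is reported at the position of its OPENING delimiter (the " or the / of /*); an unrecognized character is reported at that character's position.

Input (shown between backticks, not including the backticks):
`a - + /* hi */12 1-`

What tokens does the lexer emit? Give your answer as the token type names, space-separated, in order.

pos=0: emit ID 'a' (now at pos=1)
pos=2: emit MINUS '-'
pos=4: emit PLUS '+'
pos=6: enter COMMENT mode (saw '/*')
exit COMMENT mode (now at pos=14)
pos=14: emit NUM '12' (now at pos=16)
pos=17: emit NUM '1' (now at pos=18)
pos=18: emit MINUS '-'
DONE. 6 tokens: [ID, MINUS, PLUS, NUM, NUM, MINUS]

Answer: ID MINUS PLUS NUM NUM MINUS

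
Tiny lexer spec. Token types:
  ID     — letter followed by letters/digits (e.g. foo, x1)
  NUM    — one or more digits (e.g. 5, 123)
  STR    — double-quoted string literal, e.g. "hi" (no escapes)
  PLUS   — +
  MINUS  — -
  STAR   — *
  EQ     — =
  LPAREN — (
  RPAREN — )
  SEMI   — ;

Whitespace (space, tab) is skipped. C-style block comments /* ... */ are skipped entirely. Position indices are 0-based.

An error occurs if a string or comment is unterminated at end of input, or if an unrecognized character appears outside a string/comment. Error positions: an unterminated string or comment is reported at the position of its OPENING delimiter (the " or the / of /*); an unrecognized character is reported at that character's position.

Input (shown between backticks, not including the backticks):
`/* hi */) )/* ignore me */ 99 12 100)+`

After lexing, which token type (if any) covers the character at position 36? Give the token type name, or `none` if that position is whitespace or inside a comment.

Answer: RPAREN

Derivation:
pos=0: enter COMMENT mode (saw '/*')
exit COMMENT mode (now at pos=8)
pos=8: emit RPAREN ')'
pos=10: emit RPAREN ')'
pos=11: enter COMMENT mode (saw '/*')
exit COMMENT mode (now at pos=26)
pos=27: emit NUM '99' (now at pos=29)
pos=30: emit NUM '12' (now at pos=32)
pos=33: emit NUM '100' (now at pos=36)
pos=36: emit RPAREN ')'
pos=37: emit PLUS '+'
DONE. 7 tokens: [RPAREN, RPAREN, NUM, NUM, NUM, RPAREN, PLUS]
Position 36: char is ')' -> RPAREN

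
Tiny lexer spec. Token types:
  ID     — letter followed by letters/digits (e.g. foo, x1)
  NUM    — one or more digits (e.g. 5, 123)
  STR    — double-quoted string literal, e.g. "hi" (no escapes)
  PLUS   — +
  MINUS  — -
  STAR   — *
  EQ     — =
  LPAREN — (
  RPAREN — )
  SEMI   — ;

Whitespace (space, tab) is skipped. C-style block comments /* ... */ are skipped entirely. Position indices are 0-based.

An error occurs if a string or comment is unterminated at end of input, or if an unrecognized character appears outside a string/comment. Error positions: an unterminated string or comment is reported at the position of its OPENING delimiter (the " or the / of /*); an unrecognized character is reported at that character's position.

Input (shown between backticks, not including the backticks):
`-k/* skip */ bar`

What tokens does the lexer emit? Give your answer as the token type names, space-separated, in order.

pos=0: emit MINUS '-'
pos=1: emit ID 'k' (now at pos=2)
pos=2: enter COMMENT mode (saw '/*')
exit COMMENT mode (now at pos=12)
pos=13: emit ID 'bar' (now at pos=16)
DONE. 3 tokens: [MINUS, ID, ID]

Answer: MINUS ID ID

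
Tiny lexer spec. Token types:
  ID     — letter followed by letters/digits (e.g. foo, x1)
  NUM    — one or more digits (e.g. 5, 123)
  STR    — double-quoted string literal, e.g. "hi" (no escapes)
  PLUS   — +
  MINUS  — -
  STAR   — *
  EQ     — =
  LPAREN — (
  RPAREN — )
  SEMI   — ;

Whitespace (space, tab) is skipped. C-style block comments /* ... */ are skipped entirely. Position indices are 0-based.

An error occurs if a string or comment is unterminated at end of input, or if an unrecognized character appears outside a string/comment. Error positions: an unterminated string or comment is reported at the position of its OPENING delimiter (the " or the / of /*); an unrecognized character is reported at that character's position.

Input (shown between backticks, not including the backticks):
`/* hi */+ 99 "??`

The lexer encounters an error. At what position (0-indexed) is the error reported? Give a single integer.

Answer: 13

Derivation:
pos=0: enter COMMENT mode (saw '/*')
exit COMMENT mode (now at pos=8)
pos=8: emit PLUS '+'
pos=10: emit NUM '99' (now at pos=12)
pos=13: enter STRING mode
pos=13: ERROR — unterminated string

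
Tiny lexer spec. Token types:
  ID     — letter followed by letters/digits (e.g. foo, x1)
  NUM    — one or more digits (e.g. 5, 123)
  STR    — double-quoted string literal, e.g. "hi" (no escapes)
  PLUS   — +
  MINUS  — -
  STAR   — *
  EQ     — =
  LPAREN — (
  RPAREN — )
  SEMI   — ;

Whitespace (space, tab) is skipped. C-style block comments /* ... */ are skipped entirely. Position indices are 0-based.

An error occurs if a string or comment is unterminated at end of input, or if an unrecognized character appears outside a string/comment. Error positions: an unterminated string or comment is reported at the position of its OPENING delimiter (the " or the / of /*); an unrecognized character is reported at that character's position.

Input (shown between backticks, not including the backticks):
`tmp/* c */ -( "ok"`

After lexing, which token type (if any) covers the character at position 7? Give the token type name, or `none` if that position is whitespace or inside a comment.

pos=0: emit ID 'tmp' (now at pos=3)
pos=3: enter COMMENT mode (saw '/*')
exit COMMENT mode (now at pos=10)
pos=11: emit MINUS '-'
pos=12: emit LPAREN '('
pos=14: enter STRING mode
pos=14: emit STR "ok" (now at pos=18)
DONE. 4 tokens: [ID, MINUS, LPAREN, STR]
Position 7: char is ' ' -> none

Answer: none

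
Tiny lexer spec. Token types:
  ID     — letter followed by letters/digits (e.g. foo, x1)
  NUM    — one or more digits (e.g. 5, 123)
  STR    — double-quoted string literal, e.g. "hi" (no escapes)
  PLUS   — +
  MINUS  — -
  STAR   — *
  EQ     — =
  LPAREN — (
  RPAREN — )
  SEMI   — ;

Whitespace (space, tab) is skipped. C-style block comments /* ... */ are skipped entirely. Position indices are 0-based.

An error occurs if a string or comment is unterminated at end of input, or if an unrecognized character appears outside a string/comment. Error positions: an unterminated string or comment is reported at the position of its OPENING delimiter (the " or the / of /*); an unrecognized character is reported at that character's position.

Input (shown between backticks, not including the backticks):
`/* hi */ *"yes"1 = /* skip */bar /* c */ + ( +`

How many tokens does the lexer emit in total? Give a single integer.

pos=0: enter COMMENT mode (saw '/*')
exit COMMENT mode (now at pos=8)
pos=9: emit STAR '*'
pos=10: enter STRING mode
pos=10: emit STR "yes" (now at pos=15)
pos=15: emit NUM '1' (now at pos=16)
pos=17: emit EQ '='
pos=19: enter COMMENT mode (saw '/*')
exit COMMENT mode (now at pos=29)
pos=29: emit ID 'bar' (now at pos=32)
pos=33: enter COMMENT mode (saw '/*')
exit COMMENT mode (now at pos=40)
pos=41: emit PLUS '+'
pos=43: emit LPAREN '('
pos=45: emit PLUS '+'
DONE. 8 tokens: [STAR, STR, NUM, EQ, ID, PLUS, LPAREN, PLUS]

Answer: 8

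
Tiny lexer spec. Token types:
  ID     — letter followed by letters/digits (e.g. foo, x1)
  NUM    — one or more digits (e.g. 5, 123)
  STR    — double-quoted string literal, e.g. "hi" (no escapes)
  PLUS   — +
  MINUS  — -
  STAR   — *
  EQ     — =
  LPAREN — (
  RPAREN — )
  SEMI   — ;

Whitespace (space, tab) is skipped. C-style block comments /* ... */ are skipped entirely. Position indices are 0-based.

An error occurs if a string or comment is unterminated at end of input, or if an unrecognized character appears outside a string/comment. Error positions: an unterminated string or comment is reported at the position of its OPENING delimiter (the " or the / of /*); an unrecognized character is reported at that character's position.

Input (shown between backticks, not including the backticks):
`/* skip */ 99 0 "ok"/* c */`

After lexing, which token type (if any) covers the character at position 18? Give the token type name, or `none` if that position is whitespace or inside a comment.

pos=0: enter COMMENT mode (saw '/*')
exit COMMENT mode (now at pos=10)
pos=11: emit NUM '99' (now at pos=13)
pos=14: emit NUM '0' (now at pos=15)
pos=16: enter STRING mode
pos=16: emit STR "ok" (now at pos=20)
pos=20: enter COMMENT mode (saw '/*')
exit COMMENT mode (now at pos=27)
DONE. 3 tokens: [NUM, NUM, STR]
Position 18: char is 'k' -> STR

Answer: STR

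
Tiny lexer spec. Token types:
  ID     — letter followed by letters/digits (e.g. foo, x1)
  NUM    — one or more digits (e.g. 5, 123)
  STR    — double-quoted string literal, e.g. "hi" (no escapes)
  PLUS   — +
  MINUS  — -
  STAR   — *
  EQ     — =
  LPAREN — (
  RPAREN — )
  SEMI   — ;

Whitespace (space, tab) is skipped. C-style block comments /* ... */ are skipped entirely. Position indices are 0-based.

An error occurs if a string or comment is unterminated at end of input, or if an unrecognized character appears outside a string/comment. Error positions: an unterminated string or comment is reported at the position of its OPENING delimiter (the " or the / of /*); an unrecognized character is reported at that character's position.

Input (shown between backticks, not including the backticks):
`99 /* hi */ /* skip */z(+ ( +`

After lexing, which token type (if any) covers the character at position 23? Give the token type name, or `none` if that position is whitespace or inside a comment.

pos=0: emit NUM '99' (now at pos=2)
pos=3: enter COMMENT mode (saw '/*')
exit COMMENT mode (now at pos=11)
pos=12: enter COMMENT mode (saw '/*')
exit COMMENT mode (now at pos=22)
pos=22: emit ID 'z' (now at pos=23)
pos=23: emit LPAREN '('
pos=24: emit PLUS '+'
pos=26: emit LPAREN '('
pos=28: emit PLUS '+'
DONE. 6 tokens: [NUM, ID, LPAREN, PLUS, LPAREN, PLUS]
Position 23: char is '(' -> LPAREN

Answer: LPAREN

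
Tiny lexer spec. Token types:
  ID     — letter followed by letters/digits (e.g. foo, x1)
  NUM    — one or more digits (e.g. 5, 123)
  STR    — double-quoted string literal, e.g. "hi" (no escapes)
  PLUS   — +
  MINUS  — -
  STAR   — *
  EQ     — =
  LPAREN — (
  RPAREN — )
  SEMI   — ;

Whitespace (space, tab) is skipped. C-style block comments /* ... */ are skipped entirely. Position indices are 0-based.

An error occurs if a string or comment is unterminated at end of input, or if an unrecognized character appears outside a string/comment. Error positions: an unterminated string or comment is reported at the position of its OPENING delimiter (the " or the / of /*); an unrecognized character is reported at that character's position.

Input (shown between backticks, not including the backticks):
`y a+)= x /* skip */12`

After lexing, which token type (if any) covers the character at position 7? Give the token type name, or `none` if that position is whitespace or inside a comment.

Answer: ID

Derivation:
pos=0: emit ID 'y' (now at pos=1)
pos=2: emit ID 'a' (now at pos=3)
pos=3: emit PLUS '+'
pos=4: emit RPAREN ')'
pos=5: emit EQ '='
pos=7: emit ID 'x' (now at pos=8)
pos=9: enter COMMENT mode (saw '/*')
exit COMMENT mode (now at pos=19)
pos=19: emit NUM '12' (now at pos=21)
DONE. 7 tokens: [ID, ID, PLUS, RPAREN, EQ, ID, NUM]
Position 7: char is 'x' -> ID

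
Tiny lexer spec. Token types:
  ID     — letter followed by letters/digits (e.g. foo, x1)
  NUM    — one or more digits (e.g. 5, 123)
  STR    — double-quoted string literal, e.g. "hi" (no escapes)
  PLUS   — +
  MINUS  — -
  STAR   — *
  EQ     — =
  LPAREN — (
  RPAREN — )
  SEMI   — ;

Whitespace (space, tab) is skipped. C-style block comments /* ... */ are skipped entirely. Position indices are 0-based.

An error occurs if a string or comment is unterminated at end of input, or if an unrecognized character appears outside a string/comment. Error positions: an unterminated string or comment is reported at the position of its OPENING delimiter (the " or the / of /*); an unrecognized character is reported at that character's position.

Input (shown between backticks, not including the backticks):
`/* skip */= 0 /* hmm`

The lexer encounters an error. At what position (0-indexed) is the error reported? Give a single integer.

Answer: 14

Derivation:
pos=0: enter COMMENT mode (saw '/*')
exit COMMENT mode (now at pos=10)
pos=10: emit EQ '='
pos=12: emit NUM '0' (now at pos=13)
pos=14: enter COMMENT mode (saw '/*')
pos=14: ERROR — unterminated comment (reached EOF)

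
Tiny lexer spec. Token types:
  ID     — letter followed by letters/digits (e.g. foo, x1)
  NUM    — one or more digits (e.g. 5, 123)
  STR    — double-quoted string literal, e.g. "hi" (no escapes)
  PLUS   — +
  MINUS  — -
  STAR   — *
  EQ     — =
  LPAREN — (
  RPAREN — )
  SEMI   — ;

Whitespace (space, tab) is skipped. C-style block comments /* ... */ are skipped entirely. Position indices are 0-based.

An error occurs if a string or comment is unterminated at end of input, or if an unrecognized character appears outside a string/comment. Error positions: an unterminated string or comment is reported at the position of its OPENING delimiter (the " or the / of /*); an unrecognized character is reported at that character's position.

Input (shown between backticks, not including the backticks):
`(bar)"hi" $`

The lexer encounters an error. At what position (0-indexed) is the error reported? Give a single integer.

Answer: 10

Derivation:
pos=0: emit LPAREN '('
pos=1: emit ID 'bar' (now at pos=4)
pos=4: emit RPAREN ')'
pos=5: enter STRING mode
pos=5: emit STR "hi" (now at pos=9)
pos=10: ERROR — unrecognized char '$'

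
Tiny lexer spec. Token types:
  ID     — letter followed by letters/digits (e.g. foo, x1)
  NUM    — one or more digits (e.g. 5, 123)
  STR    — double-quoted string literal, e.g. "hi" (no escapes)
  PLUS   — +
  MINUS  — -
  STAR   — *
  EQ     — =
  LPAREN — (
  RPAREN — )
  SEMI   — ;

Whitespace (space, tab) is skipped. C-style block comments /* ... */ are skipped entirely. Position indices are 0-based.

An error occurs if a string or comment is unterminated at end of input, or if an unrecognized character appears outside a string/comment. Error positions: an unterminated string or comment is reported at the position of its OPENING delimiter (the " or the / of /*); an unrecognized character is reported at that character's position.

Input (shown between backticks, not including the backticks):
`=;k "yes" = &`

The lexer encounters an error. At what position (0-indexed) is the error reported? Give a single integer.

Answer: 12

Derivation:
pos=0: emit EQ '='
pos=1: emit SEMI ';'
pos=2: emit ID 'k' (now at pos=3)
pos=4: enter STRING mode
pos=4: emit STR "yes" (now at pos=9)
pos=10: emit EQ '='
pos=12: ERROR — unrecognized char '&'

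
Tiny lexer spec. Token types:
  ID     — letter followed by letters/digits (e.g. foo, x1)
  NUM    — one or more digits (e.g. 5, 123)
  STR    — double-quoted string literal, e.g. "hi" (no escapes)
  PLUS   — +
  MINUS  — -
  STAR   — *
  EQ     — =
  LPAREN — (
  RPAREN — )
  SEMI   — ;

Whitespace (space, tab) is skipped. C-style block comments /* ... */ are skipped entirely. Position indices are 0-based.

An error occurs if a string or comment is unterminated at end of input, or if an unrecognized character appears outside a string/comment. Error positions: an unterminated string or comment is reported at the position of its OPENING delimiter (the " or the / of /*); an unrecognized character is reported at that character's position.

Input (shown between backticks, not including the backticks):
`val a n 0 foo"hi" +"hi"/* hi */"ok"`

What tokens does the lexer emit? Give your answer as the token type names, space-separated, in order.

pos=0: emit ID 'val' (now at pos=3)
pos=4: emit ID 'a' (now at pos=5)
pos=6: emit ID 'n' (now at pos=7)
pos=8: emit NUM '0' (now at pos=9)
pos=10: emit ID 'foo' (now at pos=13)
pos=13: enter STRING mode
pos=13: emit STR "hi" (now at pos=17)
pos=18: emit PLUS '+'
pos=19: enter STRING mode
pos=19: emit STR "hi" (now at pos=23)
pos=23: enter COMMENT mode (saw '/*')
exit COMMENT mode (now at pos=31)
pos=31: enter STRING mode
pos=31: emit STR "ok" (now at pos=35)
DONE. 9 tokens: [ID, ID, ID, NUM, ID, STR, PLUS, STR, STR]

Answer: ID ID ID NUM ID STR PLUS STR STR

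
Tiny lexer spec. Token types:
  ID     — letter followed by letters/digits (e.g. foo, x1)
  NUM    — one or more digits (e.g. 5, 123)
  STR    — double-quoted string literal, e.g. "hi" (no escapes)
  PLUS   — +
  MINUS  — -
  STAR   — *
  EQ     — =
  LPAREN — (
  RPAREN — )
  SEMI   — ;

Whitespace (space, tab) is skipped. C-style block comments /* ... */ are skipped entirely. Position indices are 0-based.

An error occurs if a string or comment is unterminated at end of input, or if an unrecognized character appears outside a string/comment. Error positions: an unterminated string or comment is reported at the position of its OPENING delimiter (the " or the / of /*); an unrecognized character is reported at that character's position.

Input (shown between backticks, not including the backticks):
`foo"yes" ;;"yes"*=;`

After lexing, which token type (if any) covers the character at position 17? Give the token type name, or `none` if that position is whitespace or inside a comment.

Answer: EQ

Derivation:
pos=0: emit ID 'foo' (now at pos=3)
pos=3: enter STRING mode
pos=3: emit STR "yes" (now at pos=8)
pos=9: emit SEMI ';'
pos=10: emit SEMI ';'
pos=11: enter STRING mode
pos=11: emit STR "yes" (now at pos=16)
pos=16: emit STAR '*'
pos=17: emit EQ '='
pos=18: emit SEMI ';'
DONE. 8 tokens: [ID, STR, SEMI, SEMI, STR, STAR, EQ, SEMI]
Position 17: char is '=' -> EQ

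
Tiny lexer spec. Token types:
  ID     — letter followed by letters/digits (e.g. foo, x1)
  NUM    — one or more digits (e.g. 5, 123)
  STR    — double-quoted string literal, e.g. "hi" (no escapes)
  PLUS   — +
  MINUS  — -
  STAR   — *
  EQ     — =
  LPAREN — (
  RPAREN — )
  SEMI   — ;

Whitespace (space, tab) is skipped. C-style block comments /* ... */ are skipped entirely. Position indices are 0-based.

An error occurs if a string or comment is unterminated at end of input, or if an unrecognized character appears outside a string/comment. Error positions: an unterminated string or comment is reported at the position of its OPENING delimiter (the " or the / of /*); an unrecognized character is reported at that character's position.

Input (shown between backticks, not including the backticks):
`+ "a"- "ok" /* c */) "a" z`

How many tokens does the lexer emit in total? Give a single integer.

pos=0: emit PLUS '+'
pos=2: enter STRING mode
pos=2: emit STR "a" (now at pos=5)
pos=5: emit MINUS '-'
pos=7: enter STRING mode
pos=7: emit STR "ok" (now at pos=11)
pos=12: enter COMMENT mode (saw '/*')
exit COMMENT mode (now at pos=19)
pos=19: emit RPAREN ')'
pos=21: enter STRING mode
pos=21: emit STR "a" (now at pos=24)
pos=25: emit ID 'z' (now at pos=26)
DONE. 7 tokens: [PLUS, STR, MINUS, STR, RPAREN, STR, ID]

Answer: 7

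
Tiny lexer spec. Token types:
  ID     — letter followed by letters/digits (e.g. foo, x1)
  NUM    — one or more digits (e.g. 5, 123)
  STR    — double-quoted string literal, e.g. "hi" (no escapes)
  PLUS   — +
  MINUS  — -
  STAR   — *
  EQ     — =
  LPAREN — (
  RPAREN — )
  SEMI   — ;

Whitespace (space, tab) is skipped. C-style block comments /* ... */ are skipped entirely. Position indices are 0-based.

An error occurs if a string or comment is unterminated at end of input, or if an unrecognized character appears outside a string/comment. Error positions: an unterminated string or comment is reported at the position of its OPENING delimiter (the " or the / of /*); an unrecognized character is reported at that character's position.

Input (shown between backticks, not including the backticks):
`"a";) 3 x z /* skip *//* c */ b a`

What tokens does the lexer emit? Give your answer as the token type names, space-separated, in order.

pos=0: enter STRING mode
pos=0: emit STR "a" (now at pos=3)
pos=3: emit SEMI ';'
pos=4: emit RPAREN ')'
pos=6: emit NUM '3' (now at pos=7)
pos=8: emit ID 'x' (now at pos=9)
pos=10: emit ID 'z' (now at pos=11)
pos=12: enter COMMENT mode (saw '/*')
exit COMMENT mode (now at pos=22)
pos=22: enter COMMENT mode (saw '/*')
exit COMMENT mode (now at pos=29)
pos=30: emit ID 'b' (now at pos=31)
pos=32: emit ID 'a' (now at pos=33)
DONE. 8 tokens: [STR, SEMI, RPAREN, NUM, ID, ID, ID, ID]

Answer: STR SEMI RPAREN NUM ID ID ID ID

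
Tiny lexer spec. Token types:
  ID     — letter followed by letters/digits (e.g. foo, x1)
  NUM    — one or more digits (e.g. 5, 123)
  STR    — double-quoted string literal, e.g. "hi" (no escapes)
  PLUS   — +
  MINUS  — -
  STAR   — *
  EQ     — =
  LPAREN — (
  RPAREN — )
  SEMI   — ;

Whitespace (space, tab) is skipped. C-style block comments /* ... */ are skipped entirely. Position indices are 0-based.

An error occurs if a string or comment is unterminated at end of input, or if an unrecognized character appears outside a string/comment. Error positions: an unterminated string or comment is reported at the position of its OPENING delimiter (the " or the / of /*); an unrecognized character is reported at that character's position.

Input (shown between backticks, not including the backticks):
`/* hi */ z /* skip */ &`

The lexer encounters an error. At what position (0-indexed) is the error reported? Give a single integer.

Answer: 22

Derivation:
pos=0: enter COMMENT mode (saw '/*')
exit COMMENT mode (now at pos=8)
pos=9: emit ID 'z' (now at pos=10)
pos=11: enter COMMENT mode (saw '/*')
exit COMMENT mode (now at pos=21)
pos=22: ERROR — unrecognized char '&'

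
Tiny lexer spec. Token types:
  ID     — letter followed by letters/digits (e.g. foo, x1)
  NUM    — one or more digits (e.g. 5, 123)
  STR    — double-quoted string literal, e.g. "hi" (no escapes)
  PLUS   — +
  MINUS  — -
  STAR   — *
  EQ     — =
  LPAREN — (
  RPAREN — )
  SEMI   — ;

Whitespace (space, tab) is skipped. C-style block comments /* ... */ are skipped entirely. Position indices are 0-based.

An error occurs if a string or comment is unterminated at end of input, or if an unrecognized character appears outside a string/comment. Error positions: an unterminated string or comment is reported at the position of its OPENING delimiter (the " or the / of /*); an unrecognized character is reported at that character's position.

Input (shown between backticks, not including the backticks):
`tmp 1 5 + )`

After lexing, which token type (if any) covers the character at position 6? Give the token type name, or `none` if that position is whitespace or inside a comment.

pos=0: emit ID 'tmp' (now at pos=3)
pos=4: emit NUM '1' (now at pos=5)
pos=6: emit NUM '5' (now at pos=7)
pos=8: emit PLUS '+'
pos=10: emit RPAREN ')'
DONE. 5 tokens: [ID, NUM, NUM, PLUS, RPAREN]
Position 6: char is '5' -> NUM

Answer: NUM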